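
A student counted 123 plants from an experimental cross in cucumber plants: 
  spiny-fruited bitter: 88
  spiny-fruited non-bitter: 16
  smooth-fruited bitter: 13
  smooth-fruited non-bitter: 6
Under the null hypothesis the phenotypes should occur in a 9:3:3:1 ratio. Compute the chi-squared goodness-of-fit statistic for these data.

The 9:3:3:1 ratio has 16 parts, so with N = 123 the expected counts are:
  spiny-fruited bitter: 123 × 9/16 = 69.1875
  spiny-fruited non-bitter: 123 × 3/16 = 23.0625
  smooth-fruited bitter: 123 × 3/16 = 23.0625
  smooth-fruited non-bitter: 123 × 1/16 = 7.6875
χ² = Σ (O − E)² / E
  spiny-fruited bitter: (88 − 69.1875)² / 69.1875 = 5.1152
  spiny-fruited non-bitter: (16 − 23.0625)² / 23.0625 = 2.1628
  smooth-fruited bitter: (13 − 23.0625)² / 23.0625 = 4.3904
  smooth-fruited non-bitter: (6 − 7.6875)² / 7.6875 = 0.3704
χ² = 5.1152 + 2.1628 + 4.3904 + 0.3704 = 12.0388 ≈ 12.039

12.039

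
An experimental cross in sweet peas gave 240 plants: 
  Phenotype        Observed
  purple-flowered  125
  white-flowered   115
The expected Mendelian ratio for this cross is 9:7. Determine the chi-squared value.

1.693

Expected counts for N = 240 under a 9:7 ratio (total parts = 16):
  purple-flowered: 240 × 9/16 = 135
  white-flowered: 240 × 7/16 = 105
χ² = Σ (O − E)² / E
  purple-flowered: (125 − 135)² / 135 = 0.7407
  white-flowered: (115 − 105)² / 105 = 0.9524
χ² = 0.7407 + 0.9524 = 1.6931 ≈ 1.693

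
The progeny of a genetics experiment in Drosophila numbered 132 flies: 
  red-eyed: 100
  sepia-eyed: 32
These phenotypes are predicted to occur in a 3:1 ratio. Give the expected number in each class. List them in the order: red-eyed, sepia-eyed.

99, 33

Total ratio parts = 4. Expected numbers out of 132:
  red-eyed: 132 × 3/4 = 99
  sepia-eyed: 132 × 1/4 = 33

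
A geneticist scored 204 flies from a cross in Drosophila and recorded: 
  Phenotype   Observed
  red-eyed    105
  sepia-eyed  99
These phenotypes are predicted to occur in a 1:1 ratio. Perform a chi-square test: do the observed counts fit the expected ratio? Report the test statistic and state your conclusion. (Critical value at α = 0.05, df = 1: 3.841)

Total ratio parts = 2. Expected numbers out of 204:
  red-eyed: 204 × 1/2 = 102
  sepia-eyed: 204 × 1/2 = 102
χ² = Σ (O − E)² / E
  red-eyed: (105 − 102)² / 102 = 0.0882
  sepia-eyed: (99 − 102)² / 102 = 0.0882
χ² = 0.0882 + 0.0882 = 0.1764 ≈ 0.176
Degrees of freedom = 2 − 1 = 1; critical value at α = 0.05 is 3.841.
Since 0.176 < 3.841, we fail to reject the null hypothesis — the data are consistent with the 1:1 ratio.

0.176; consistent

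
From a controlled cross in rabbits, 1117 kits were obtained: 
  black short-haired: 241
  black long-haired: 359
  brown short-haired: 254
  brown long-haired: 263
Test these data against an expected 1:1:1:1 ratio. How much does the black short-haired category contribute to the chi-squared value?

The 1:1:1:1 ratio has 4 parts, so with N = 1117 the expected counts are:
  black short-haired: 1117 × 1/4 = 279.25
  black long-haired: 1117 × 1/4 = 279.25
  brown short-haired: 1117 × 1/4 = 279.25
  brown long-haired: 1117 × 1/4 = 279.25
Contribution of black short-haired: (241 − 279.25)² / 279.25 = 5.2393

5.239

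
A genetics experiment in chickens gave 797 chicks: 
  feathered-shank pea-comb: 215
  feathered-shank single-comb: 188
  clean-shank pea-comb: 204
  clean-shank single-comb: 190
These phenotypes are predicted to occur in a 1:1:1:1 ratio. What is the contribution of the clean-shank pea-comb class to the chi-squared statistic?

0.113

Expected counts for N = 797 under a 1:1:1:1 ratio (total parts = 4):
  feathered-shank pea-comb: 797 × 1/4 = 199.25
  feathered-shank single-comb: 797 × 1/4 = 199.25
  clean-shank pea-comb: 797 × 1/4 = 199.25
  clean-shank single-comb: 797 × 1/4 = 199.25
Contribution of clean-shank pea-comb: (204 − 199.25)² / 199.25 = 0.1132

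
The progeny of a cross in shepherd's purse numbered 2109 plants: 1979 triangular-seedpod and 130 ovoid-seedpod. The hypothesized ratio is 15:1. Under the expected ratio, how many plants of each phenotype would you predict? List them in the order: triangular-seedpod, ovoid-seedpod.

Total ratio parts = 16. Expected numbers out of 2109:
  triangular-seedpod: 2109 × 15/16 = 1977.1875
  ovoid-seedpod: 2109 × 1/16 = 131.8125

1977.1875, 131.8125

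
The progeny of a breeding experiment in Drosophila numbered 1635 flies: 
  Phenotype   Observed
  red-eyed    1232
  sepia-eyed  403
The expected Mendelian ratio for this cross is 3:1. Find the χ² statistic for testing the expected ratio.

0.108

Total ratio parts = 4. Expected numbers out of 1635:
  red-eyed: 1635 × 3/4 = 1226.25
  sepia-eyed: 1635 × 1/4 = 408.75
χ² = Σ (O − E)² / E
  red-eyed: (1232 − 1226.25)² / 1226.25 = 0.0270
  sepia-eyed: (403 − 408.75)² / 408.75 = 0.0809
χ² = 0.0270 + 0.0809 = 0.1079 ≈ 0.108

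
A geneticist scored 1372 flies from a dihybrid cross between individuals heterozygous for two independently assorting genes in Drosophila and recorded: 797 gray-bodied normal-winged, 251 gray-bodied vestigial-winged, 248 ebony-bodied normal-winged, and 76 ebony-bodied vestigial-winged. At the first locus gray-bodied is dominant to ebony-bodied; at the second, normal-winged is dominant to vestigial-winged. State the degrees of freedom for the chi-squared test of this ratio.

A dihybrid F₂ with independent assortment and complete dominance at both loci gives a 9:3:3:1 phenotypic ratio.
A goodness-of-fit test with 4 phenotype classes has df = 4 − 1 = 3.

3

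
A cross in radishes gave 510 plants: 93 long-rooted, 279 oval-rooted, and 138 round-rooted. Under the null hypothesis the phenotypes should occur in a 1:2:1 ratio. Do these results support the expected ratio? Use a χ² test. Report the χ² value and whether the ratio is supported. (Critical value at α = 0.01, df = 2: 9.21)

12.459; not consistent

Under the 1:2:1 hypothesis (Σ ratio = 4, N = 510):
  long-rooted: 510 × 1/4 = 127.5
  oval-rooted: 510 × 2/4 = 255
  round-rooted: 510 × 1/4 = 127.5
χ² = Σ (O − E)² / E
  long-rooted: (93 − 127.5)² / 127.5 = 9.3353
  oval-rooted: (279 − 255)² / 255 = 2.2588
  round-rooted: (138 − 127.5)² / 127.5 = 0.8647
χ² = 9.3353 + 2.2588 + 0.8647 = 12.4588 ≈ 12.459
Degrees of freedom = 3 − 1 = 2; critical value at α = 0.01 is 9.21.
Since 12.459 > 9.21, we reject the null hypothesis — the data do not fit the 1:2:1 ratio.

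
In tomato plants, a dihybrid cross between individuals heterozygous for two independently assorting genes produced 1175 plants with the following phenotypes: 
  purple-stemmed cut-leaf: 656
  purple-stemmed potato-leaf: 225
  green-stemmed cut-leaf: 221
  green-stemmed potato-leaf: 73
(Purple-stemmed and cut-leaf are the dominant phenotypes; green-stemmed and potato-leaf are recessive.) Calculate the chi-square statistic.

A dihybrid F₂ with independent assortment and complete dominance at both loci gives a 9:3:3:1 phenotypic ratio.
Total ratio parts = 16. Expected numbers out of 1175:
  purple-stemmed cut-leaf: 1175 × 9/16 = 660.9375
  purple-stemmed potato-leaf: 1175 × 3/16 = 220.3125
  green-stemmed cut-leaf: 1175 × 3/16 = 220.3125
  green-stemmed potato-leaf: 1175 × 1/16 = 73.4375
χ² = Σ (O − E)² / E
  purple-stemmed cut-leaf: (656 − 660.9375)² / 660.9375 = 0.0369
  purple-stemmed potato-leaf: (225 − 220.3125)² / 220.3125 = 0.0997
  green-stemmed cut-leaf: (221 − 220.3125)² / 220.3125 = 0.0021
  green-stemmed potato-leaf: (73 − 73.4375)² / 73.4375 = 0.0026
χ² = 0.0369 + 0.0997 + 0.0021 + 0.0026 = 0.1413 ≈ 0.141

0.141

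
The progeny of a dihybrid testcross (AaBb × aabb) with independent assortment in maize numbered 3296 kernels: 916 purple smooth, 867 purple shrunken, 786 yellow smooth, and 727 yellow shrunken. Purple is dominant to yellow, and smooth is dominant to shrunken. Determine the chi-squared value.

25.687

A dihybrid testcross with independent assortment gives a 1:1:1:1 ratio.
The 1:1:1:1 ratio has 4 parts, so with N = 3296 the expected counts are:
  purple smooth: 3296 × 1/4 = 824
  purple shrunken: 3296 × 1/4 = 824
  yellow smooth: 3296 × 1/4 = 824
  yellow shrunken: 3296 × 1/4 = 824
χ² = Σ (O − E)² / E
  purple smooth: (916 − 824)² / 824 = 10.2718
  purple shrunken: (867 − 824)² / 824 = 2.2439
  yellow smooth: (786 − 824)² / 824 = 1.7524
  yellow shrunken: (727 − 824)² / 824 = 11.4187
χ² = 10.2718 + 2.2439 + 1.7524 + 11.4187 = 25.6868 ≈ 25.687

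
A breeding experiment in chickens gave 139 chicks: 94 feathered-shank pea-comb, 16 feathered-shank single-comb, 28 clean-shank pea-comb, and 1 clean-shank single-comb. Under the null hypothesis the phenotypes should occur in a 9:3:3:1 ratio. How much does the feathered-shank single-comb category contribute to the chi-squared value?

3.885

Total ratio parts = 16. Expected numbers out of 139:
  feathered-shank pea-comb: 139 × 9/16 = 78.1875
  feathered-shank single-comb: 139 × 3/16 = 26.0625
  clean-shank pea-comb: 139 × 3/16 = 26.0625
  clean-shank single-comb: 139 × 1/16 = 8.6875
Contribution of feathered-shank single-comb: (16 − 26.0625)² / 26.0625 = 3.8850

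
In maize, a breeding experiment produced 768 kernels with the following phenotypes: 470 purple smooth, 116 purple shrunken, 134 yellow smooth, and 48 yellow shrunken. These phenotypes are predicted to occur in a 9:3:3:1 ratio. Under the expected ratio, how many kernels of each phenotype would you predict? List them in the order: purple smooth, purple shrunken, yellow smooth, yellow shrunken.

The 9:3:3:1 ratio has 16 parts, so with N = 768 the expected counts are:
  purple smooth: 768 × 9/16 = 432
  purple shrunken: 768 × 3/16 = 144
  yellow smooth: 768 × 3/16 = 144
  yellow shrunken: 768 × 1/16 = 48

432, 144, 144, 48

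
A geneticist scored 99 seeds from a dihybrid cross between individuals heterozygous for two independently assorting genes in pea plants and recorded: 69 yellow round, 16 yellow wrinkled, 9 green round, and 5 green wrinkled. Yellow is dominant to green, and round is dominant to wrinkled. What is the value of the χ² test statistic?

A dihybrid F₂ with independent assortment and complete dominance at both loci gives a 9:3:3:1 phenotypic ratio.
Expected counts for N = 99 under a 9:3:3:1 ratio (total parts = 16):
  yellow round: 99 × 9/16 = 55.6875
  yellow wrinkled: 99 × 3/16 = 18.5625
  green round: 99 × 3/16 = 18.5625
  green wrinkled: 99 × 1/16 = 6.1875
χ² = Σ (O − E)² / E
  yellow round: (69 − 55.6875)² / 55.6875 = 3.1824
  yellow wrinkled: (16 − 18.5625)² / 18.5625 = 0.3537
  green round: (9 − 18.5625)² / 18.5625 = 4.9261
  green wrinkled: (5 − 6.1875)² / 6.1875 = 0.2279
χ² = 3.1824 + 0.3537 + 4.9261 + 0.2279 = 8.6901 ≈ 8.690

8.690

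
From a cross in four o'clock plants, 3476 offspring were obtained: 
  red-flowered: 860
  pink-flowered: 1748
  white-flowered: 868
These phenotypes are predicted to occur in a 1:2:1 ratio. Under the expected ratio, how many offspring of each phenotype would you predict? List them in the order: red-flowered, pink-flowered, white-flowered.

The 1:2:1 ratio has 4 parts, so with N = 3476 the expected counts are:
  red-flowered: 3476 × 1/4 = 869
  pink-flowered: 3476 × 2/4 = 1738
  white-flowered: 3476 × 1/4 = 869

869, 1738, 869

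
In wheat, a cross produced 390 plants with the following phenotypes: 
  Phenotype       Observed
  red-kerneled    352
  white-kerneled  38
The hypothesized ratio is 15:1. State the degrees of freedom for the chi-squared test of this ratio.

1

A goodness-of-fit test with 2 phenotype classes has df = 2 − 1 = 1.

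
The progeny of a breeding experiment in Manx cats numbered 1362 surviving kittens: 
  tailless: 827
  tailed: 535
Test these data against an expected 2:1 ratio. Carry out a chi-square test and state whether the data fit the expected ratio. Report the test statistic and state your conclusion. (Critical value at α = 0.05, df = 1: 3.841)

The 2:1 ratio has 3 parts, so with N = 1362 the expected counts are:
  tailless: 1362 × 2/3 = 908
  tailed: 1362 × 1/3 = 454
χ² = Σ (O − E)² / E
  tailless: (827 − 908)² / 908 = 7.2258
  tailed: (535 − 454)² / 454 = 14.4515
χ² = 7.2258 + 14.4515 = 21.6773 ≈ 21.677
Degrees of freedom = 2 − 1 = 1; critical value at α = 0.05 is 3.841.
Since 21.677 > 3.841, we reject the null hypothesis — the data do not fit the 2:1 ratio.

21.677; not consistent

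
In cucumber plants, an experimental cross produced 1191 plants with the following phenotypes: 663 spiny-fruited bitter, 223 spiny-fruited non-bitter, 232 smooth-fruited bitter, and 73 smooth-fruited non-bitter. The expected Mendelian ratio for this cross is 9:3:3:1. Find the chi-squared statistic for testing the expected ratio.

0.438

Under the 9:3:3:1 hypothesis (Σ ratio = 16, N = 1191):
  spiny-fruited bitter: 1191 × 9/16 = 669.9375
  spiny-fruited non-bitter: 1191 × 3/16 = 223.3125
  smooth-fruited bitter: 1191 × 3/16 = 223.3125
  smooth-fruited non-bitter: 1191 × 1/16 = 74.4375
χ² = Σ (O − E)² / E
  spiny-fruited bitter: (663 − 669.9375)² / 669.9375 = 0.0718
  spiny-fruited non-bitter: (223 − 223.3125)² / 223.3125 = 0.0004
  smooth-fruited bitter: (232 − 223.3125)² / 223.3125 = 0.3380
  smooth-fruited non-bitter: (73 − 74.4375)² / 74.4375 = 0.0278
χ² = 0.0718 + 0.0004 + 0.3380 + 0.0278 = 0.438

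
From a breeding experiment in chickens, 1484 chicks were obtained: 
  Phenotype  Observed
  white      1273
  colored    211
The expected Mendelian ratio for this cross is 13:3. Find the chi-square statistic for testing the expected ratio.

20.004

The 13:3 ratio has 16 parts, so with N = 1484 the expected counts are:
  white: 1484 × 13/16 = 1205.75
  colored: 1484 × 3/16 = 278.25
χ² = Σ (O − E)² / E
  white: (1273 − 1205.75)² / 1205.75 = 3.7508
  colored: (211 − 278.25)² / 278.25 = 16.2536
χ² = 3.7508 + 16.2536 = 20.0044 ≈ 20.004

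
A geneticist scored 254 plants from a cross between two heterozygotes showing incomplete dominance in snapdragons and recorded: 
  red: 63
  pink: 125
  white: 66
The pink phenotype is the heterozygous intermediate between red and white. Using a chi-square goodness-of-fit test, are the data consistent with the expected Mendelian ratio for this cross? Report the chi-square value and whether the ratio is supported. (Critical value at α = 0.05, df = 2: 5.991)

With incomplete dominance, a heterozygote × heterozygote cross gives a 1:2:1 phenotypic ratio.
Expected counts for N = 254 under a 1:2:1 ratio (total parts = 4):
  red: 254 × 1/4 = 63.5
  pink: 254 × 2/4 = 127
  white: 254 × 1/4 = 63.5
χ² = Σ (O − E)² / E
  red: (63 − 63.5)² / 63.5 = 0.0039
  pink: (125 − 127)² / 127 = 0.0315
  white: (66 − 63.5)² / 63.5 = 0.0984
χ² = 0.0039 + 0.0315 + 0.0984 = 0.1338 ≈ 0.134
Degrees of freedom = 3 − 1 = 2; critical value at α = 0.05 is 5.991.
Since 0.134 < 5.991, we fail to reject the null hypothesis — the data are consistent with the 1:2:1 ratio.

0.134; consistent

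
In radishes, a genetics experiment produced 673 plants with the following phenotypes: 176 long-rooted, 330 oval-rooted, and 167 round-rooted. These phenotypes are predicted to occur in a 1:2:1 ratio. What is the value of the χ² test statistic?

Under the 1:2:1 hypothesis (Σ ratio = 4, N = 673):
  long-rooted: 673 × 1/4 = 168.25
  oval-rooted: 673 × 2/4 = 336.5
  round-rooted: 673 × 1/4 = 168.25
χ² = Σ (O − E)² / E
  long-rooted: (176 − 168.25)² / 168.25 = 0.3570
  oval-rooted: (330 − 336.5)² / 336.5 = 0.1256
  round-rooted: (167 − 168.25)² / 168.25 = 0.0093
χ² = 0.3570 + 0.1256 + 0.0093 = 0.4919 ≈ 0.492

0.492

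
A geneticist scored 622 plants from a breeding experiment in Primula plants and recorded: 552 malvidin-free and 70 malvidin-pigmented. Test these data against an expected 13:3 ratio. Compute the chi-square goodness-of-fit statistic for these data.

22.942

Expected counts for N = 622 under a 13:3 ratio (total parts = 16):
  malvidin-free: 622 × 13/16 = 505.375
  malvidin-pigmented: 622 × 3/16 = 116.625
χ² = Σ (O − E)² / E
  malvidin-free: (552 − 505.375)² / 505.375 = 4.3015
  malvidin-pigmented: (70 − 116.625)² / 116.625 = 18.6400
χ² = 4.3015 + 18.6400 = 22.9415 ≈ 22.942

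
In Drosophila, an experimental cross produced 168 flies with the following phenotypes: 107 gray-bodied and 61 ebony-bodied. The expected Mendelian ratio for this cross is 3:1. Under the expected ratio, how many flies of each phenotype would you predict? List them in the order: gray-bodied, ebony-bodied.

126, 42

Total ratio parts = 4. Expected numbers out of 168:
  gray-bodied: 168 × 3/4 = 126
  ebony-bodied: 168 × 1/4 = 42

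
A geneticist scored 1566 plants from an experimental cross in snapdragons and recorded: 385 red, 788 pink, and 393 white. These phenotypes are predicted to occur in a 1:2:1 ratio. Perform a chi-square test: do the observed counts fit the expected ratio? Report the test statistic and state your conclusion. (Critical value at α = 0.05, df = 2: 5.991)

0.146; consistent

The 1:2:1 ratio has 4 parts, so with N = 1566 the expected counts are:
  red: 1566 × 1/4 = 391.5
  pink: 1566 × 2/4 = 783
  white: 1566 × 1/4 = 391.5
χ² = Σ (O − E)² / E
  red: (385 − 391.5)² / 391.5 = 0.1079
  pink: (788 − 783)² / 783 = 0.0319
  white: (393 − 391.5)² / 391.5 = 0.0057
χ² = 0.1079 + 0.0319 + 0.0057 = 0.1455 ≈ 0.146
Degrees of freedom = 3 − 1 = 2; critical value at α = 0.05 is 5.991.
Since 0.146 < 5.991, we fail to reject the null hypothesis — the data are consistent with the 1:2:1 ratio.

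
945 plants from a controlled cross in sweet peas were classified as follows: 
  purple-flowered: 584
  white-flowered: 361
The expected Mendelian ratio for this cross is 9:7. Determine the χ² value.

Total ratio parts = 16. Expected numbers out of 945:
  purple-flowered: 945 × 9/16 = 531.5625
  white-flowered: 945 × 7/16 = 413.4375
χ² = Σ (O − E)² / E
  purple-flowered: (584 − 531.5625)² / 531.5625 = 5.1728
  white-flowered: (361 − 413.4375)² / 413.4375 = 6.6508
χ² = 5.1728 + 6.6508 = 11.8236 ≈ 11.824

11.824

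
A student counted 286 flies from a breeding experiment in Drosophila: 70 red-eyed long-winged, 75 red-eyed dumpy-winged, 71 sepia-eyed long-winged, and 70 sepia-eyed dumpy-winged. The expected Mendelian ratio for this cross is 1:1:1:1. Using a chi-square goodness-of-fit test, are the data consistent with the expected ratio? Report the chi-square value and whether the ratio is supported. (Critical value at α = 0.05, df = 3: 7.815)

Under the 1:1:1:1 hypothesis (Σ ratio = 4, N = 286):
  red-eyed long-winged: 286 × 1/4 = 71.5
  red-eyed dumpy-winged: 286 × 1/4 = 71.5
  sepia-eyed long-winged: 286 × 1/4 = 71.5
  sepia-eyed dumpy-winged: 286 × 1/4 = 71.5
χ² = Σ (O − E)² / E
  red-eyed long-winged: (70 − 71.5)² / 71.5 = 0.0315
  red-eyed dumpy-winged: (75 − 71.5)² / 71.5 = 0.1713
  sepia-eyed long-winged: (71 − 71.5)² / 71.5 = 0.0035
  sepia-eyed dumpy-winged: (70 − 71.5)² / 71.5 = 0.0315
χ² = 0.0315 + 0.1713 + 0.0035 + 0.0315 = 0.2378 ≈ 0.238
Degrees of freedom = 4 − 1 = 3; critical value at α = 0.05 is 7.815.
Since 0.238 < 7.815, we fail to reject the null hypothesis — the data are consistent with the 1:1:1:1 ratio.

0.238; consistent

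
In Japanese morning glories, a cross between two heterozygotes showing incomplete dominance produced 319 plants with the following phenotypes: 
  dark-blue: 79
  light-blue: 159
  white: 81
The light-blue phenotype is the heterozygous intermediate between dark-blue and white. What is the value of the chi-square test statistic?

0.028

With incomplete dominance, a heterozygote × heterozygote cross gives a 1:2:1 phenotypic ratio.
The 1:2:1 ratio has 4 parts, so with N = 319 the expected counts are:
  dark-blue: 319 × 1/4 = 79.75
  light-blue: 319 × 2/4 = 159.5
  white: 319 × 1/4 = 79.75
χ² = Σ (O − E)² / E
  dark-blue: (79 − 79.75)² / 79.75 = 0.0071
  light-blue: (159 − 159.5)² / 159.5 = 0.0016
  white: (81 − 79.75)² / 79.75 = 0.0196
χ² = 0.0071 + 0.0016 + 0.0196 = 0.0283 ≈ 0.028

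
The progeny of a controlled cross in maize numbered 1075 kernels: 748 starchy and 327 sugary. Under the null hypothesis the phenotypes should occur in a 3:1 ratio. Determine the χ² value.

Total ratio parts = 4. Expected numbers out of 1075:
  starchy: 1075 × 3/4 = 806.25
  sugary: 1075 × 1/4 = 268.75
χ² = Σ (O − E)² / E
  starchy: (748 − 806.25)² / 806.25 = 4.2084
  sugary: (327 − 268.75)² / 268.75 = 12.6253
χ² = 4.2084 + 12.6253 = 16.8337 ≈ 16.834

16.834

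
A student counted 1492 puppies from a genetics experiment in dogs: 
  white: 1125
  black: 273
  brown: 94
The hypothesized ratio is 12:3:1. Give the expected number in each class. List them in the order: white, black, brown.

Under the 12:3:1 hypothesis (Σ ratio = 16, N = 1492):
  white: 1492 × 12/16 = 1119
  black: 1492 × 3/16 = 279.75
  brown: 1492 × 1/16 = 93.25

1119, 279.75, 93.25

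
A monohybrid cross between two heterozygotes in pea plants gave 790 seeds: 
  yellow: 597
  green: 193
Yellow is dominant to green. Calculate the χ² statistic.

For a monohybrid cross between heterozygotes with complete dominance, the expected phenotypic ratio is 3:1.
Total ratio parts = 4. Expected numbers out of 790:
  yellow: 790 × 3/4 = 592.5
  green: 790 × 1/4 = 197.5
χ² = Σ (O − E)² / E
  yellow: (597 − 592.5)² / 592.5 = 0.0342
  green: (193 − 197.5)² / 197.5 = 0.1025
χ² = 0.0342 + 0.1025 = 0.1367 ≈ 0.137

0.137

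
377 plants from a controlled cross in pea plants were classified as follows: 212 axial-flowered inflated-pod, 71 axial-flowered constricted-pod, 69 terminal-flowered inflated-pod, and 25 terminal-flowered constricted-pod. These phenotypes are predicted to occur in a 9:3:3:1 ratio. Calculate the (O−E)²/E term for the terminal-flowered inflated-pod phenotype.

Expected counts for N = 377 under a 9:3:3:1 ratio (total parts = 16):
  axial-flowered inflated-pod: 377 × 9/16 = 212.0625
  axial-flowered constricted-pod: 377 × 3/16 = 70.6875
  terminal-flowered inflated-pod: 377 × 3/16 = 70.6875
  terminal-flowered constricted-pod: 377 × 1/16 = 23.5625
Contribution of terminal-flowered inflated-pod: (69 − 70.6875)² / 70.6875 = 0.0403

0.040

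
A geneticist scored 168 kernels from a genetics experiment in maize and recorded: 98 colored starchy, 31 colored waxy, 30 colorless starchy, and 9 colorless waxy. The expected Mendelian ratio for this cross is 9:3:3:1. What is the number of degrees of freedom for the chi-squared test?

A goodness-of-fit test with 4 phenotype classes has df = 4 − 1 = 3.

3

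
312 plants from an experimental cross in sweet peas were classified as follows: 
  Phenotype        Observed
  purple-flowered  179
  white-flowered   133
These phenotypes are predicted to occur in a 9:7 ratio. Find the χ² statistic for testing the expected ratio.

Total ratio parts = 16. Expected numbers out of 312:
  purple-flowered: 312 × 9/16 = 175.5
  white-flowered: 312 × 7/16 = 136.5
χ² = Σ (O − E)² / E
  purple-flowered: (179 − 175.5)² / 175.5 = 0.0698
  white-flowered: (133 − 136.5)² / 136.5 = 0.0897
χ² = 0.0698 + 0.0897 = 0.1595 ≈ 0.160

0.160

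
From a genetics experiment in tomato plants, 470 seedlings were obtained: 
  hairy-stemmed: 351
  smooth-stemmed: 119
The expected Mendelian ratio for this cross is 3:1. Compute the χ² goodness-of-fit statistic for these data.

Total ratio parts = 4. Expected numbers out of 470:
  hairy-stemmed: 470 × 3/4 = 352.5
  smooth-stemmed: 470 × 1/4 = 117.5
χ² = Σ (O − E)² / E
  hairy-stemmed: (351 − 352.5)² / 352.5 = 0.0064
  smooth-stemmed: (119 − 117.5)² / 117.5 = 0.0191
χ² = 0.0064 + 0.0191 = 0.0255 ≈ 0.026

0.026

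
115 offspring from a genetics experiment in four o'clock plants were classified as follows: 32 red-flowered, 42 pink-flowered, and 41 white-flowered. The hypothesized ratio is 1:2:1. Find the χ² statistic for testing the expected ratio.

9.765

Total ratio parts = 4. Expected numbers out of 115:
  red-flowered: 115 × 1/4 = 28.75
  pink-flowered: 115 × 2/4 = 57.5
  white-flowered: 115 × 1/4 = 28.75
χ² = Σ (O − E)² / E
  red-flowered: (32 − 28.75)² / 28.75 = 0.3674
  pink-flowered: (42 − 57.5)² / 57.5 = 4.1783
  white-flowered: (41 − 28.75)² / 28.75 = 5.2196
χ² = 0.3674 + 4.1783 + 5.2196 = 9.7653 ≈ 9.765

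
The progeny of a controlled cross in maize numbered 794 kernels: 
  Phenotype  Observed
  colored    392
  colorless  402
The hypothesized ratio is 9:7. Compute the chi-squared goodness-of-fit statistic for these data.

15.271

Under the 9:7 hypothesis (Σ ratio = 16, N = 794):
  colored: 794 × 9/16 = 446.625
  colorless: 794 × 7/16 = 347.375
χ² = Σ (O − E)² / E
  colored: (392 − 446.625)² / 446.625 = 6.6810
  colorless: (402 − 347.375)² / 347.375 = 8.5898
χ² = 6.6810 + 8.5898 = 15.2708 ≈ 15.271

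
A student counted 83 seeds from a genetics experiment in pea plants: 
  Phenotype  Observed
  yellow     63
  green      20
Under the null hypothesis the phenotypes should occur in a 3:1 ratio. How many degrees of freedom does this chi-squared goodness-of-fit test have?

1

A goodness-of-fit test with 2 phenotype classes has df = 2 − 1 = 1.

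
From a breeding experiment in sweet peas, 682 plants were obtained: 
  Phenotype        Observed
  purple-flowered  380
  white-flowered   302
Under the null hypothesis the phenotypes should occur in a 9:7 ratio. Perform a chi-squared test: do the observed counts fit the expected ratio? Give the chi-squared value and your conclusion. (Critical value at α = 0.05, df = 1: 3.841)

0.078; consistent

Expected counts for N = 682 under a 9:7 ratio (total parts = 16):
  purple-flowered: 682 × 9/16 = 383.625
  white-flowered: 682 × 7/16 = 298.375
χ² = Σ (O − E)² / E
  purple-flowered: (380 − 383.625)² / 383.625 = 0.0343
  white-flowered: (302 − 298.375)² / 298.375 = 0.0440
χ² = 0.0343 + 0.0440 = 0.0783 ≈ 0.078
Degrees of freedom = 2 − 1 = 1; critical value at α = 0.05 is 3.841.
Since 0.078 < 3.841, we fail to reject the null hypothesis — the data are consistent with the 9:7 ratio.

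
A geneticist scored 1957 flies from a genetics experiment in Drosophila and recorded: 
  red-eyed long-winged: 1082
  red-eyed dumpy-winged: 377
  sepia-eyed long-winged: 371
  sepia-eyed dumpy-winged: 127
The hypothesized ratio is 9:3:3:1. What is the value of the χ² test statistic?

0.822

Total ratio parts = 16. Expected numbers out of 1957:
  red-eyed long-winged: 1957 × 9/16 = 1100.8125
  red-eyed dumpy-winged: 1957 × 3/16 = 366.9375
  sepia-eyed long-winged: 1957 × 3/16 = 366.9375
  sepia-eyed dumpy-winged: 1957 × 1/16 = 122.3125
χ² = Σ (O − E)² / E
  red-eyed long-winged: (1082 − 1100.8125)² / 1100.8125 = 0.3215
  red-eyed dumpy-winged: (377 − 366.9375)² / 366.9375 = 0.2759
  sepia-eyed long-winged: (371 − 366.9375)² / 366.9375 = 0.0450
  sepia-eyed dumpy-winged: (127 − 122.3125)² / 122.3125 = 0.1796
χ² = 0.3215 + 0.2759 + 0.0450 + 0.1796 = 0.822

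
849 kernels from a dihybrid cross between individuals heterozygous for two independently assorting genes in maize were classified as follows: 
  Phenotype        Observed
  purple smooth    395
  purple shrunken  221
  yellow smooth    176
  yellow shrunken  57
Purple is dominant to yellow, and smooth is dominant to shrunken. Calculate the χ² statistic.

A dihybrid F₂ with independent assortment and complete dominance at both loci gives a 9:3:3:1 phenotypic ratio.
The 9:3:3:1 ratio has 16 parts, so with N = 849 the expected counts are:
  purple smooth: 849 × 9/16 = 477.5625
  purple shrunken: 849 × 3/16 = 159.1875
  yellow smooth: 849 × 3/16 = 159.1875
  yellow shrunken: 849 × 1/16 = 53.0625
χ² = Σ (O − E)² / E
  purple smooth: (395 − 477.5625)² / 477.5625 = 14.2737
  purple shrunken: (221 − 159.1875)² / 159.1875 = 24.0018
  yellow smooth: (176 − 159.1875)² / 159.1875 = 1.7756
  yellow shrunken: (57 − 53.0625)² / 53.0625 = 0.2922
χ² = 14.2737 + 24.0018 + 1.7756 + 0.2922 = 40.3433 ≈ 40.343

40.343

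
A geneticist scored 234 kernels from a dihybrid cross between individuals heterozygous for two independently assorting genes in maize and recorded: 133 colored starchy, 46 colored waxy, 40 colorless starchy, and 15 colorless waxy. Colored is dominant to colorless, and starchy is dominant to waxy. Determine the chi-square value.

0.469

A dihybrid F₂ with independent assortment and complete dominance at both loci gives a 9:3:3:1 phenotypic ratio.
Under the 9:3:3:1 hypothesis (Σ ratio = 16, N = 234):
  colored starchy: 234 × 9/16 = 131.625
  colored waxy: 234 × 3/16 = 43.875
  colorless starchy: 234 × 3/16 = 43.875
  colorless waxy: 234 × 1/16 = 14.625
χ² = Σ (O − E)² / E
  colored starchy: (133 − 131.625)² / 131.625 = 0.0144
  colored waxy: (46 − 43.875)² / 43.875 = 0.1029
  colorless starchy: (40 − 43.875)² / 43.875 = 0.3422
  colorless waxy: (15 − 14.625)² / 14.625 = 0.0096
χ² = 0.0144 + 0.1029 + 0.3422 + 0.0096 = 0.4691 ≈ 0.469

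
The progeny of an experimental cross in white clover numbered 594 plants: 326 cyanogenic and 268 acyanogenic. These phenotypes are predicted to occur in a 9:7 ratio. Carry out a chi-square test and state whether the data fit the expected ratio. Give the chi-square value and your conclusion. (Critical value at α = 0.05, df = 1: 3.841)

The 9:7 ratio has 16 parts, so with N = 594 the expected counts are:
  cyanogenic: 594 × 9/16 = 334.125
  acyanogenic: 594 × 7/16 = 259.875
χ² = Σ (O − E)² / E
  cyanogenic: (326 − 334.125)² / 334.125 = 0.1976
  acyanogenic: (268 − 259.875)² / 259.875 = 0.2540
χ² = 0.1976 + 0.2540 = 0.4516 ≈ 0.452
Degrees of freedom = 2 − 1 = 1; critical value at α = 0.05 is 3.841.
Since 0.452 < 3.841, we fail to reject the null hypothesis — the data are consistent with the 9:7 ratio.

0.452; consistent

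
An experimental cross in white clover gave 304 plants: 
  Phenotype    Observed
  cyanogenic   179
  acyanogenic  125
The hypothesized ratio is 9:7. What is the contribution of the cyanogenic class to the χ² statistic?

0.374

Expected counts for N = 304 under a 9:7 ratio (total parts = 16):
  cyanogenic: 304 × 9/16 = 171
  acyanogenic: 304 × 7/16 = 133
Contribution of cyanogenic: (179 − 171)² / 171 = 0.3743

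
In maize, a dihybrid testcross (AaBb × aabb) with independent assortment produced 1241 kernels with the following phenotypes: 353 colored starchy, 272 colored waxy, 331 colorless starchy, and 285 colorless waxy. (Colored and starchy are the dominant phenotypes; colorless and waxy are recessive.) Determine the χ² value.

14.049

A dihybrid testcross with independent assortment gives a 1:1:1:1 ratio.
Under the 1:1:1:1 hypothesis (Σ ratio = 4, N = 1241):
  colored starchy: 1241 × 1/4 = 310.25
  colored waxy: 1241 × 1/4 = 310.25
  colorless starchy: 1241 × 1/4 = 310.25
  colorless waxy: 1241 × 1/4 = 310.25
χ² = Σ (O − E)² / E
  colored starchy: (353 − 310.25)² / 310.25 = 5.8906
  colored waxy: (272 − 310.25)² / 310.25 = 4.7158
  colorless starchy: (331 − 310.25)² / 310.25 = 1.3878
  colorless waxy: (285 − 310.25)² / 310.25 = 2.0550
χ² = 5.8906 + 4.7158 + 1.3878 + 2.0550 = 14.0492 ≈ 14.049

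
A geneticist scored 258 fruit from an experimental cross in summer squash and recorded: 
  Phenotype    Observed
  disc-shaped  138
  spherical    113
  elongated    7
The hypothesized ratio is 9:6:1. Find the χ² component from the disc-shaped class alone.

Total ratio parts = 16. Expected numbers out of 258:
  disc-shaped: 258 × 9/16 = 145.125
  spherical: 258 × 6/16 = 96.75
  elongated: 258 × 1/16 = 16.125
Contribution of disc-shaped: (138 − 145.125)² / 145.125 = 0.3498

0.350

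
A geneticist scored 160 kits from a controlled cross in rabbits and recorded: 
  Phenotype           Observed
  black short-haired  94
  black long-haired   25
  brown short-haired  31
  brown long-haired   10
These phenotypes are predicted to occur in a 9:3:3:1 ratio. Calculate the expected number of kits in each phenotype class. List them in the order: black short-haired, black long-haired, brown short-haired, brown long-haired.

The 9:3:3:1 ratio has 16 parts, so with N = 160 the expected counts are:
  black short-haired: 160 × 9/16 = 90
  black long-haired: 160 × 3/16 = 30
  brown short-haired: 160 × 3/16 = 30
  brown long-haired: 160 × 1/16 = 10

90, 30, 30, 10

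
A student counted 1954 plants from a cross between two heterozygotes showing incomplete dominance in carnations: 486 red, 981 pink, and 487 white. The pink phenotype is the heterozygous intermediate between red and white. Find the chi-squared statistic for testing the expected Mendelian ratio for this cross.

With incomplete dominance, a heterozygote × heterozygote cross gives a 1:2:1 phenotypic ratio.
Under the 1:2:1 hypothesis (Σ ratio = 4, N = 1954):
  red: 1954 × 1/4 = 488.5
  pink: 1954 × 2/4 = 977
  white: 1954 × 1/4 = 488.5
χ² = Σ (O − E)² / E
  red: (486 − 488.5)² / 488.5 = 0.0128
  pink: (981 − 977)² / 977 = 0.0164
  white: (487 − 488.5)² / 488.5 = 0.0046
χ² = 0.0128 + 0.0164 + 0.0046 = 0.0338 ≈ 0.034

0.034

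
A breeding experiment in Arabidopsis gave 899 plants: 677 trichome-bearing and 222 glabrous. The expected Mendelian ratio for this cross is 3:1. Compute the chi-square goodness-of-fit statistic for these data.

0.045

Under the 3:1 hypothesis (Σ ratio = 4, N = 899):
  trichome-bearing: 899 × 3/4 = 674.25
  glabrous: 899 × 1/4 = 224.75
χ² = Σ (O − E)² / E
  trichome-bearing: (677 − 674.25)² / 674.25 = 0.0112
  glabrous: (222 − 224.75)² / 224.75 = 0.0336
χ² = 0.0112 + 0.0336 = 0.0448 ≈ 0.045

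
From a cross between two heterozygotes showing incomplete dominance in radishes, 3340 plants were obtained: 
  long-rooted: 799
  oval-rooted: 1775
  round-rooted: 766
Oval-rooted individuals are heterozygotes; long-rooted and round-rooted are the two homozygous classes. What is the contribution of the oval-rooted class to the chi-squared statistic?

6.602

With incomplete dominance, a heterozygote × heterozygote cross gives a 1:2:1 phenotypic ratio.
Under the 1:2:1 hypothesis (Σ ratio = 4, N = 3340):
  long-rooted: 3340 × 1/4 = 835
  oval-rooted: 3340 × 2/4 = 1670
  round-rooted: 3340 × 1/4 = 835
Contribution of oval-rooted: (1775 − 1670)² / 1670 = 6.6018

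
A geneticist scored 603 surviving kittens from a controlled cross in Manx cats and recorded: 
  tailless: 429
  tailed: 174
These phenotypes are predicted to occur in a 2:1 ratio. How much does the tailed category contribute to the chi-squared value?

Under the 2:1 hypothesis (Σ ratio = 3, N = 603):
  tailless: 603 × 2/3 = 402
  tailed: 603 × 1/3 = 201
Contribution of tailed: (174 − 201)² / 201 = 3.6269

3.627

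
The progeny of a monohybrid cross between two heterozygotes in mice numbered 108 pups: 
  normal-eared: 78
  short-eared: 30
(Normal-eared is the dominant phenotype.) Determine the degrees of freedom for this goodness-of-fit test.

For a monohybrid cross between heterozygotes with complete dominance, the expected phenotypic ratio is 3:1.
A goodness-of-fit test with 2 phenotype classes has df = 2 − 1 = 1.

1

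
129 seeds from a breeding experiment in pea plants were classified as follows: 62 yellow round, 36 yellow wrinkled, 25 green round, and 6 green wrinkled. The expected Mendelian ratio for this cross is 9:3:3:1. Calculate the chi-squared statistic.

7.861

The 9:3:3:1 ratio has 16 parts, so with N = 129 the expected counts are:
  yellow round: 129 × 9/16 = 72.5625
  yellow wrinkled: 129 × 3/16 = 24.1875
  green round: 129 × 3/16 = 24.1875
  green wrinkled: 129 × 1/16 = 8.0625
χ² = Σ (O − E)² / E
  yellow round: (62 − 72.5625)² / 72.5625 = 1.5375
  yellow wrinkled: (36 − 24.1875)² / 24.1875 = 5.7689
  green round: (25 − 24.1875)² / 24.1875 = 0.0273
  green wrinkled: (6 − 8.0625)² / 8.0625 = 0.5276
χ² = 1.5375 + 5.7689 + 0.0273 + 0.5276 = 7.8613 ≈ 7.861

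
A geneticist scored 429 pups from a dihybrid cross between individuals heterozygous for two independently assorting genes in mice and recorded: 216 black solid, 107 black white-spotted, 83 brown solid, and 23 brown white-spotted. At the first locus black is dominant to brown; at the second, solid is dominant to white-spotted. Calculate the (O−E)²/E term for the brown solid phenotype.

A dihybrid F₂ with independent assortment and complete dominance at both loci gives a 9:3:3:1 phenotypic ratio.
Total ratio parts = 16. Expected numbers out of 429:
  black solid: 429 × 9/16 = 241.3125
  black white-spotted: 429 × 3/16 = 80.4375
  brown solid: 429 × 3/16 = 80.4375
  brown white-spotted: 429 × 1/16 = 26.8125
Contribution of brown solid: (83 − 80.4375)² / 80.4375 = 0.0816

0.082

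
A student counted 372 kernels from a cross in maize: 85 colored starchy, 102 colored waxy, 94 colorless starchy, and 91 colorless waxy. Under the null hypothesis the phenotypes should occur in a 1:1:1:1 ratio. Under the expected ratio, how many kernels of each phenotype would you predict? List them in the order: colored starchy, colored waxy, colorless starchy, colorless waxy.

Under the 1:1:1:1 hypothesis (Σ ratio = 4, N = 372):
  colored starchy: 372 × 1/4 = 93
  colored waxy: 372 × 1/4 = 93
  colorless starchy: 372 × 1/4 = 93
  colorless waxy: 372 × 1/4 = 93

93, 93, 93, 93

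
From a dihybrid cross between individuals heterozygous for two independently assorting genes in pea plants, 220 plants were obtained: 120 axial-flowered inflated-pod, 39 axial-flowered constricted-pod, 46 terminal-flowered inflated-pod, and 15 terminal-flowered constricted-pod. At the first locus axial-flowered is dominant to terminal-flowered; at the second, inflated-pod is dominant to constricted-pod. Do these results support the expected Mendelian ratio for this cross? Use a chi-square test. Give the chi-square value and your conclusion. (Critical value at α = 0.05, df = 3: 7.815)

0.897; consistent

A dihybrid F₂ with independent assortment and complete dominance at both loci gives a 9:3:3:1 phenotypic ratio.
Under the 9:3:3:1 hypothesis (Σ ratio = 16, N = 220):
  axial-flowered inflated-pod: 220 × 9/16 = 123.75
  axial-flowered constricted-pod: 220 × 3/16 = 41.25
  terminal-flowered inflated-pod: 220 × 3/16 = 41.25
  terminal-flowered constricted-pod: 220 × 1/16 = 13.75
χ² = Σ (O − E)² / E
  axial-flowered inflated-pod: (120 − 123.75)² / 123.75 = 0.1136
  axial-flowered constricted-pod: (39 − 41.25)² / 41.25 = 0.1227
  terminal-flowered inflated-pod: (46 − 41.25)² / 41.25 = 0.5470
  terminal-flowered constricted-pod: (15 − 13.75)² / 13.75 = 0.1136
χ² = 0.1136 + 0.1227 + 0.5470 + 0.1136 = 0.8969 ≈ 0.897
Degrees of freedom = 4 − 1 = 3; critical value at α = 0.05 is 7.815.
Since 0.897 < 7.815, we fail to reject the null hypothesis — the data are consistent with the 9:3:3:1 ratio.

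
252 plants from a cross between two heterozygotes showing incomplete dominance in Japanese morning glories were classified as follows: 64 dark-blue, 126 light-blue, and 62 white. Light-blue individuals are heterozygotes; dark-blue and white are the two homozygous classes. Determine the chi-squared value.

With incomplete dominance, a heterozygote × heterozygote cross gives a 1:2:1 phenotypic ratio.
The 1:2:1 ratio has 4 parts, so with N = 252 the expected counts are:
  dark-blue: 252 × 1/4 = 63
  light-blue: 252 × 2/4 = 126
  white: 252 × 1/4 = 63
χ² = Σ (O − E)² / E
  dark-blue: (64 − 63)² / 63 = 0.0159
  light-blue: (126 − 126)² / 126 = 0.0000
  white: (62 − 63)² / 63 = 0.0159
χ² = 0.0159 + 0.0000 + 0.0159 = 0.0318 ≈ 0.032

0.032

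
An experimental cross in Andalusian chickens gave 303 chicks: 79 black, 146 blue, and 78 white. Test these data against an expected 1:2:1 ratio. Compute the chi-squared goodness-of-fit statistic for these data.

Expected counts for N = 303 under a 1:2:1 ratio (total parts = 4):
  black: 303 × 1/4 = 75.75
  blue: 303 × 2/4 = 151.5
  white: 303 × 1/4 = 75.75
χ² = Σ (O − E)² / E
  black: (79 − 75.75)² / 75.75 = 0.1394
  blue: (146 − 151.5)² / 151.5 = 0.1997
  white: (78 − 75.75)² / 75.75 = 0.0668
χ² = 0.1394 + 0.1997 + 0.0668 = 0.4059 ≈ 0.406

0.406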